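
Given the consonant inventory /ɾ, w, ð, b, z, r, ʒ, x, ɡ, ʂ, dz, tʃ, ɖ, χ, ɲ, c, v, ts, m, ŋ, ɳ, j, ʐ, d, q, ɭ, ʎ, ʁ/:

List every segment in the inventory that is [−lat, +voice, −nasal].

Eliminate segments failing any feature: /x, ʂ, tʃ, χ, c, ts, q/ are [−voice]; /ɲ, m, ŋ, ɳ/ are [+nasal]; /ɭ, ʎ/ are [+lateral]. The remaining /ɾ, w, ð, b, z, r, ʒ, ɡ, dz, ɖ, v, j, ʐ, d, ʁ/ satisfy [−lateral], [+voice], [−nasal].

ɾ, w, ð, b, z, r, ʒ, ɡ, dz, ɖ, v, j, ʐ, d, ʁ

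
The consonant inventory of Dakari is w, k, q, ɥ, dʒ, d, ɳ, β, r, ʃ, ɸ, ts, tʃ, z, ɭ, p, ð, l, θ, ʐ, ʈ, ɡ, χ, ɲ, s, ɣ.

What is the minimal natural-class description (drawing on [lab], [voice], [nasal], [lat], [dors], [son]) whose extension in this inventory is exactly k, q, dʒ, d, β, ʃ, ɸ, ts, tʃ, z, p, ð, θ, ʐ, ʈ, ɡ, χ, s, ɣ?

Every target segment is [−sonorant] and no other inventory member is, so one feature is enough.

[−son]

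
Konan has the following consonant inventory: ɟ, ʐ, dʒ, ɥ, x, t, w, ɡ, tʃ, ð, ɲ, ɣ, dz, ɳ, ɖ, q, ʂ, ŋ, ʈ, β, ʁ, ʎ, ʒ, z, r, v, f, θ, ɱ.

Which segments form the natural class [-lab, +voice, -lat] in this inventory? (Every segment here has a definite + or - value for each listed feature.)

ɟ, ʐ, dʒ, ɡ, ð, ɲ, ɣ, dz, ɳ, ɖ, ŋ, ʁ, ʒ, z, r

Among the inventory, the [-labial] segments are /ɟ, ʐ, dʒ, x, t, ɡ, tʃ, ð, ɲ, ɣ, dz, ɳ, ɖ, q, ʂ, ŋ, ʈ, ʁ, ʎ, ʒ, z, r, θ/.
Within that set, [+voice] gives /ɟ, ʐ, dʒ, ɡ, ð, ɲ, ɣ, dz, ɳ, ɖ, ŋ, ʁ, ʎ, ʒ, z, r/.
Among these, [-lateral] leaves /ɟ, ʐ, dʒ, ɡ, ð, ɲ, ɣ, dz, ɳ, ɖ, ŋ, ʁ, ʒ, z, r/.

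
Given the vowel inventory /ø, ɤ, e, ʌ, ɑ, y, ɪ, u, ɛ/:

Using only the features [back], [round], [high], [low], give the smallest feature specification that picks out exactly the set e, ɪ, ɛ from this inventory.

The class [−back], [−round] has exactly /e, ɪ, ɛ/ as its extension in this inventory. No smaller conjunction from the listed features achieves this: [−round] alone would also admit /ɤ, ʌ, ɑ/; [−back] alone would also admit /ø, y/; and checking the remaining single features turns up none with this extension.

[−back, −round]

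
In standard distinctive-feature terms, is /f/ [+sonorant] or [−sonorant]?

[−sonorant]

/f/ is the voiceless labiodental fricative, hence [−sonorant].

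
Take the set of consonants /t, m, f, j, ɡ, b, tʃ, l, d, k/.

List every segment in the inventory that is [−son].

t, f, ɡ, b, tʃ, d, k

The feature [sonorant] marks segments produced without turbulent airflow (nasals, liquids, glides, vowels). In this inventory /t, f, ɡ, b, tʃ, d, k/ lack that property, so they are [−sonorant]; /m, j, l/ are [+sonorant].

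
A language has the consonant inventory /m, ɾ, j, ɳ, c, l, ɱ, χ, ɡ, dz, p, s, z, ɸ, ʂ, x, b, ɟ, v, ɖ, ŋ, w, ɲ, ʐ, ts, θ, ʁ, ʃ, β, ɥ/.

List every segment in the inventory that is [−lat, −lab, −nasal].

Eliminate segments failing any feature: /m, ɱ, p, ɸ, b, v, w, β, ɥ/ are [+labial]; /ɳ, ŋ, ɲ/ are [+nasal]; /l/ is [+lateral]. The remaining /ɾ, j, c, χ, ɡ, dz, s, z, ʂ, x, ɟ, ɖ, ʐ, ts, θ, ʁ, ʃ/ satisfy [−lateral], [−labial], [−nasal].

ɾ, j, c, χ, ɡ, dz, s, z, ʂ, x, ɟ, ɖ, ʐ, ts, θ, ʁ, ʃ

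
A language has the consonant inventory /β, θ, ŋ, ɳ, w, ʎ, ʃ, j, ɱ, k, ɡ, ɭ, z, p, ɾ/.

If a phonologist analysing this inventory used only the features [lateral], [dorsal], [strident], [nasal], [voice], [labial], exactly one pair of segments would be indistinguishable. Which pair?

j, ɡ

On the given features, /j/ and /ɡ/ have an identical profile: [−lateral], [+dorsal], [−strident], [−nasal], [+voice], [−labial]. No other two segments in the inventory coincide on all 6 features. (They do differ in [sonorant], [continuant] and [back], which are not among the given features.)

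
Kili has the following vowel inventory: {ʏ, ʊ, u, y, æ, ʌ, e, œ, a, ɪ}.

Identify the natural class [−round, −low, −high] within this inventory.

ʌ, e

Checking each segment against [−round], [−low], [−high]: /ʌ/ (mid back unrounded lax vowel), /e/ (mid front unrounded tense vowel) satisfy every feature; every other segment in the inventory fails at least one.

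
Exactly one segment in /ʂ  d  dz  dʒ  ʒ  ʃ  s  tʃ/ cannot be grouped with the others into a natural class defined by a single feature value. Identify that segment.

[strident] groups all but one: /dʒ, ʒ, tʃ, ʃ, ʂ, dz, s/ share [+strident] while /d/ (voiced alveolar stop) alone is [-strident]. Removing any other segment would not leave a single-feature class that excludes it.

d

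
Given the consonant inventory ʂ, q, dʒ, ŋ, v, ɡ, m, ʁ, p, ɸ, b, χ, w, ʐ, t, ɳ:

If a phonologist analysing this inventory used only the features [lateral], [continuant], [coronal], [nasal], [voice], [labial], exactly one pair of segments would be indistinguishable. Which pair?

/w/ (labial-velar glide) and /v/ (voiced labiodental fricative) are both [-lateral], [+continuant], [-coronal], [-nasal], [+voice], [+labial], so none of the listed features separates them. (They do differ in [sonorant], [round] and [dorsal], which are not among the given features.) Every other pair in the inventory differs on at least one listed feature.

w, v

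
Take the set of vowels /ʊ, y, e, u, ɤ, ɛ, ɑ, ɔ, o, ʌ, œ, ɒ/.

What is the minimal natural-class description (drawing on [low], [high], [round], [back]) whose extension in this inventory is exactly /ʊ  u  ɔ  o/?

/ʊ, u, ɔ, o/ are all [−low], [+back], [+round], and no other segment in the inventory matches all three values. Dropping any one of them over-generates: [+back, +round] alone would also admit /ɒ/; [−low, +round] alone would also admit /y, œ/; [−low, +back] alone would also admit /ɤ, ʌ/. No other combination of two listed features picks out exactly this set either, so fewer than three features will not do.

[−low, +back, +round]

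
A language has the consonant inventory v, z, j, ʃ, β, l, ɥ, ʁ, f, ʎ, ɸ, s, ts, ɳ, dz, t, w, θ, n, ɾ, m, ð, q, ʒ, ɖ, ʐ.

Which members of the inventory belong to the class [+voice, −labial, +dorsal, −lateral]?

j, ʁ

The [+voice] segments are /v, z, j, β, l, ɥ, ʁ, ʎ, ɳ, dz, w, n, ɾ, m, ð, ʒ, ɖ, ʐ/.
Then [−labial] gives /z, j, l, ʁ, ʎ, ɳ, dz, n, ɾ, ð, ʒ, ɖ, ʐ/.
Among these, [+dorsal] gives /j, ʁ, ʎ/.
Within that set, [−lateral] leaves /j, ʁ/.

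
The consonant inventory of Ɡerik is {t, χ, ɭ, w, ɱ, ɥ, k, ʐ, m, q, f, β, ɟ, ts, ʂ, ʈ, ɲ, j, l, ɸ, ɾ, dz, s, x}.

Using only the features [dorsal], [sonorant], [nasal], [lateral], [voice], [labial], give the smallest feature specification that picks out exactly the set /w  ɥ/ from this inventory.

Every target segment is [+labial], [+dorsal]; each remaining inventory member fails at least one of these. Each conjunct is needed — [+dorsal] alone would also admit /χ, k, q, ɟ, …/; [+labial] alone would also admit /ɱ, m, f, β, …/ — and no other single listed feature has exactly this extension, so two is the minimum.

[+labial, +dorsal]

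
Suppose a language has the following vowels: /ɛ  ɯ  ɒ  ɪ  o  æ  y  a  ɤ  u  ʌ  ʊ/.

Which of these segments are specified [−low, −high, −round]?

ɛ, ɤ, ʌ

Among the inventory, the [−low] segments are /ɛ, ɯ, ɪ, o, y, ɤ, u, ʌ, ʊ/.
Intersecting with [−high] gives /ɛ, o, ɤ, ʌ/.
Intersecting with [−round] leaves /ɛ, ɤ, ʌ/.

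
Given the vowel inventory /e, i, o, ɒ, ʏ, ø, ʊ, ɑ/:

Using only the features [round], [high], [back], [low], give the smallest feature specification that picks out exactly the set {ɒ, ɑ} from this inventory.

Every target segment is [+low] and no other inventory member is, so one feature is enough.

[+low]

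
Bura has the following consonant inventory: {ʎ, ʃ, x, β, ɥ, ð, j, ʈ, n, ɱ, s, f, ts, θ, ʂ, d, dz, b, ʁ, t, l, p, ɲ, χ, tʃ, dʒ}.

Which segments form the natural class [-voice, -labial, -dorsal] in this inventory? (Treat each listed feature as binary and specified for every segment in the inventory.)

ʃ, ʈ, s, ts, θ, ʂ, t, tʃ

Eliminate segments failing any feature: /ʎ, β, ɥ, ð, j, n, ɱ, d, dz, b, ʁ, l, ɲ, dʒ/ are [+voice]; /x, χ/ are [+dorsal]; /f, p/ are [+labial]. The remaining /ʃ, ʈ, s, ts, θ, ʂ, t, tʃ/ satisfy [-voice], [-labial], [-dorsal].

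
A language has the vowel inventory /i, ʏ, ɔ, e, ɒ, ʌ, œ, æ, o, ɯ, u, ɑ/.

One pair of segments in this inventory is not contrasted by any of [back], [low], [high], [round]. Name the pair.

ɔ, o

Both /ɔ/ and /o/ are [+back], [−low], [−high], [+round]. Since the list omits [tense] — which does distinguish the mid back rounded lax vowel from the mid back rounded tense vowel — this pair collapses; all other pairs remain distinct.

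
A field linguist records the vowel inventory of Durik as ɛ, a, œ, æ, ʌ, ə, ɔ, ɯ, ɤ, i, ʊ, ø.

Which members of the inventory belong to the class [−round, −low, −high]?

Checking each segment against [−round], [−low], [−high]: /ɛ/ (mid front unrounded lax vowel), /ʌ/ (mid back unrounded lax vowel), /ə/ (mid central vowel (schwa)), /ɤ/ (mid back unrounded tense vowel) satisfy every feature; every other segment in the inventory fails at least one.

ɛ, ʌ, ə, ɤ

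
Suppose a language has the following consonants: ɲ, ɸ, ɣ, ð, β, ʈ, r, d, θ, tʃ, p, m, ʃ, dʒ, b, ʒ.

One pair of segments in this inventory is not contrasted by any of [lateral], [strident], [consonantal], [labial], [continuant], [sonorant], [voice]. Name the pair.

ɣ, ð

Both /ɣ/ and /ð/ are [-lateral], [-strident], [+consonantal], [-labial], [+continuant], [-sonorant], [+voice]. Since the list omits [coronal] and [dorsal] — which do distinguish the voiced velar fricative from the voiced dental fricative — this pair collapses; all other pairs remain distinct.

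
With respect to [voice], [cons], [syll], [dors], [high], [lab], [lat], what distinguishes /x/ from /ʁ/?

The two segments share [+consonantal], [-syllabic], [+dorsal], [-labial], [-lateral]. The only features from the list on which they differ: /x/ is [-voice] while /ʁ/ is [+voice]; /x/ is [+high] while /ʁ/ is [-high].

[voice], [high]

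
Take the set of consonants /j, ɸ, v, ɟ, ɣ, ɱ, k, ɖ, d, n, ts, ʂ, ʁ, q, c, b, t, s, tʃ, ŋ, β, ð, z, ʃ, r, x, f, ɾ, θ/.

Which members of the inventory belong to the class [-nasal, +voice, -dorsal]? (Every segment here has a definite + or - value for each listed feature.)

v, ɖ, d, b, β, ð, z, r, ɾ

Among the inventory, the [-nasal] segments are /j, ɸ, v, ɟ, ɣ, k, ɖ, d, ts, ʂ, ʁ, q, c, b, t, s, tʃ, β, ð, z, ʃ, r, x, f, ɾ, θ/.
Then [+voice] gives /j, v, ɟ, ɣ, ɖ, d, ʁ, b, β, ð, z, r, ɾ/.
Among these, [-dorsal] leaves /v, ɖ, d, b, β, ð, z, r, ɾ/.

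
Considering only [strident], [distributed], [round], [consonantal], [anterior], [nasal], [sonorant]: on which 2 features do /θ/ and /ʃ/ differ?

/θ/ (voiceless dental fricative) and /ʃ/ (voiceless postalveolar fricative) agree on [+distributed], [−round], [+consonantal], [−nasal], [−sonorant]. They differ on [strident] (/θ/ [−], /ʃ/ [+]), [anterior] (/θ/ [+], /ʃ/ [−]).

[strident], [anterior]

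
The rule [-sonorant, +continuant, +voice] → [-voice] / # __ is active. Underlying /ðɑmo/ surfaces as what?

The only segment in the rule's environment that also matches [-sonorant, +continuant, +voice] is /ð/. Applying [-voice] turns the voiced dental fricative into /θ/ (voiceless dental fricative), giving [θɑmo].

[θɑmo]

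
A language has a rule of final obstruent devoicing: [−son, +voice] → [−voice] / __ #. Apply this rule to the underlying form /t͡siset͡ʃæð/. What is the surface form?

[t͡siset͡ʃæθ]

/ð/ satisfies [−son, +voice] and sits in __ #. The [−voice] counterpart of the voiced dental fricative is /θ/. Other segments in /t͡siset͡ʃæð/ either fail the structural description or are not in the environment, so the surface form is [t͡siset͡ʃæθ].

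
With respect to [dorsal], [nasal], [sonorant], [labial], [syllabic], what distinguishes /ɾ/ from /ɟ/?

[sonorant], [dorsal]

/ɾ/ is the alveolar tap and /ɟ/ is the voiced palatal stop. Both are [−nasal], [−labial], [−syllabic]. /ɾ/ is [+sonorant] while /ɟ/ is [−sonorant]; /ɾ/ is [−dorsal] while /ɟ/ is [+dorsal], so the distinguishing features are [sonorant], [dorsal].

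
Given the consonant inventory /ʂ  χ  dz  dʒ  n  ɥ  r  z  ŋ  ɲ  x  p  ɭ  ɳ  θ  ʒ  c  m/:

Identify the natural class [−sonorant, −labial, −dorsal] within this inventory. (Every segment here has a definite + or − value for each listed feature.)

ʂ, dz, dʒ, z, θ, ʒ

Checking each segment against [−sonorant], [−labial], [−dorsal]: /ʂ/ (voiceless retroflex fricative), /dz/ (voiced alveolar affricate), /dʒ/ (voiced postalveolar affricate), /z/ (voiced alveolar fricative), /θ/ (voiceless dental fricative), /ʒ/ (voiced postalveolar fricative) satisfy every feature; every other segment in the inventory fails at least one.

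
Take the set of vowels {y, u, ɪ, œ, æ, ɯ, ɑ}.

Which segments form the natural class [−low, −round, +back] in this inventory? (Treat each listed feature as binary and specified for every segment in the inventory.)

Eliminate segments failing any feature: /y, u, œ/ are [+round]; /ɪ/ is [−back]; /æ, ɑ/ are [+low]. The remaining /ɯ/ satisfy [−low], [−round], [+back].

ɯ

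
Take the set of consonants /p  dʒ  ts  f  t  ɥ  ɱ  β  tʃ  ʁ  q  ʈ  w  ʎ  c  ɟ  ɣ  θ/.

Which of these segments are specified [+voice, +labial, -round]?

Among the inventory, the [+voice] segments are /dʒ, ɥ, ɱ, β, ʁ, w, ʎ, ɟ, ɣ/.
Among these, [+labial] gives /ɥ, ɱ, β, w/.
Among these, [-round] leaves /ɱ, β/.

ɱ, β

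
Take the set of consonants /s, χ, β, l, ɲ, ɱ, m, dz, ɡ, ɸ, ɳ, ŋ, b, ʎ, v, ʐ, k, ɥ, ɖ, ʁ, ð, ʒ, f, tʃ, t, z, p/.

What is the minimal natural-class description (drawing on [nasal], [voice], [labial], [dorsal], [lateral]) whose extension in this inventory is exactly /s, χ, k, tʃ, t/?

[-voice, -labial]

The class [-voice], [-labial] has exactly /s, χ, k, tʃ, t/ as its extension in this inventory. No smaller conjunction from the listed features achieves this: [-labial] alone would also admit /l, ɲ, dz, ɡ, …/; [-voice] alone would also admit /ɸ, f, p/; and checking the remaining single features turns up none with this extension.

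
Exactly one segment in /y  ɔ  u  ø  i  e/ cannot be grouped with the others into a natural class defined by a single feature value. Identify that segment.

ɔ

The remaining segments after removing /ɔ/ share [+tense]; /ɔ/ (mid back rounded lax vowel) is [−tense]. For every other candidate removal, the leftover set fails to share any single feature value that the removed segment lacks.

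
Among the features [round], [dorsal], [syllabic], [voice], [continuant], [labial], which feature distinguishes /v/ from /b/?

The two segments share [-round], [-dorsal], [-syllabic], [+voice], [+labial]. The only feature from the list on which they differ: /v/ is [+continuant] while /b/ is [-continuant].

[continuant]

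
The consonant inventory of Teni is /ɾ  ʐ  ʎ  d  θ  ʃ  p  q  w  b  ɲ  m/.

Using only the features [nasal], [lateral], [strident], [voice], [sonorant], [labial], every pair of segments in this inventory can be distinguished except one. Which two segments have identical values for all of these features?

/θ/ (voiceless dental fricative) and /q/ (voiceless uvular stop) are both [−nasal], [−lateral], [−strident], [−voice], [−sonorant], [−labial], so none of the listed features separates them. (They do differ in [continuant], [coronal] and [dorsal], which are not among the given features.) Every other pair in the inventory differs on at least one listed feature.

θ, q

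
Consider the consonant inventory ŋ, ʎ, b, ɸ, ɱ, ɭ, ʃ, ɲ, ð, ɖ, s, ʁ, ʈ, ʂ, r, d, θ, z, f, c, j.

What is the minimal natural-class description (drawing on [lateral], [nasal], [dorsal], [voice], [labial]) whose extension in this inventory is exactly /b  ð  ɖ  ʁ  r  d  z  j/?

[+voice, −nasal, −lateral]

The class [+voice], [−nasal], [−lateral] has exactly /b, ð, ɖ, ʁ, r, d, z, j/ as its extension in this inventory. No smaller conjunction from the listed features achieves this: [−nasal, −lateral] alone would also admit /ɸ, ʃ, s, ʈ, …/; [+voice, −lateral] alone would also admit /ŋ, ɱ, ɲ/; [+voice, −nasal] alone would also admit /ʎ, ɭ/; and checking the remaining two-feature bundles turns up none with this extension.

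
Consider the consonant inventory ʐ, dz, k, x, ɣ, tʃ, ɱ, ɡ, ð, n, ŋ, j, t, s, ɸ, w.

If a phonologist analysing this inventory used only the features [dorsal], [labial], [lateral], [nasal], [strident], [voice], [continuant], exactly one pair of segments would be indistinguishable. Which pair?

ɣ, j

On the given features, /ɣ/ and /j/ have an identical profile: [+dorsal], [-labial], [-lateral], [-nasal], [-strident], [+voice], [+continuant]. No other two segments in the inventory coincide on all 7 features. (They do differ in [sonorant] and [back], which are not among the given features.)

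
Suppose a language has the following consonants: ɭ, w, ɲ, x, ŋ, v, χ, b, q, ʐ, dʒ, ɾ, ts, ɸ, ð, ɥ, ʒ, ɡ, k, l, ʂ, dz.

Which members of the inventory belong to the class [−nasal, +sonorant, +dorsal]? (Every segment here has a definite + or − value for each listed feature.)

w, ɥ

Eliminate segments failing any feature: /ɭ, ɾ, l/ are [−dorsal]; /ɲ, ŋ/ are [+nasal]; /x, v, χ, b, q, ʐ, dʒ, ts, ɸ, ð, ʒ, ɡ, k, ʂ, dz/ are [−sonorant]. The remaining /w, ɥ/ satisfy [−nasal], [+sonorant], [+dorsal].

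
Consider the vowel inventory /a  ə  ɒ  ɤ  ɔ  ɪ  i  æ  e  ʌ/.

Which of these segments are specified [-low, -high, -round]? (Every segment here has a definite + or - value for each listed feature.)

The [-low] segments are /ə, ɤ, ɔ, ɪ, i, e, ʌ/.
Within that set, [-high] gives /ə, ɤ, ɔ, e, ʌ/.
Intersecting with [-round] leaves /ə, ɤ, e, ʌ/.

ə, ɤ, e, ʌ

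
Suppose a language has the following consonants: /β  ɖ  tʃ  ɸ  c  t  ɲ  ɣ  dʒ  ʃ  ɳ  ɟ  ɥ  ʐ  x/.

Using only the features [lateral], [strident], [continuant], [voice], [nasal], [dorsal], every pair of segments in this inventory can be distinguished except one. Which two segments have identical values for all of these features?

On the given features, /ɣ/ and /ɥ/ have an identical profile: [-lateral], [-strident], [+continuant], [+voice], [-nasal], [+dorsal]. No other two segments in the inventory coincide on all 6 features. (They do differ in [sonorant], [labial], [round] and [back], which are not among the given features.)

ɣ, ɥ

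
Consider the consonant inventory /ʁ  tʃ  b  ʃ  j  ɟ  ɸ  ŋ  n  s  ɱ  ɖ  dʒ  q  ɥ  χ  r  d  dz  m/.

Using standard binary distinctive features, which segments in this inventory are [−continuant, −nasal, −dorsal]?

tʃ, b, ɖ, dʒ, d, dz

Checking each segment against [−continuant], [−nasal], [−dorsal]: /tʃ/ (voiceless postalveolar affricate), /b/ (voiced bilabial stop), /ɖ/ (voiced retroflex stop), /dʒ/ (voiced postalveolar affricate), /d/ (voiced alveolar stop), /dz/ (voiced alveolar affricate) satisfy every feature; every other segment in the inventory fails at least one.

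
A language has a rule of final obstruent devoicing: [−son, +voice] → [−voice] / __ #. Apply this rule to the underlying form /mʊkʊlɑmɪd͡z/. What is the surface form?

/d͡z/ satisfies [−son, +voice] and sits in __ #. The [−voice] counterpart of the voiced alveolar affricate is /t͡s/. Other segments in /mʊkʊlɑmɪd͡z/ either fail the structural description or are not in the environment, so the surface form is [mʊkʊlɑmɪt͡s].

[mʊkʊlɑmɪt͡s]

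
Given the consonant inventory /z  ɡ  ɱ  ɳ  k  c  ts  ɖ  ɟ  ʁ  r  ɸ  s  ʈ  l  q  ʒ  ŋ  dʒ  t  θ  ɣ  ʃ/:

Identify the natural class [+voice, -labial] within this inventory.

z, ɡ, ɳ, ɖ, ɟ, ʁ, r, l, ʒ, ŋ, dʒ, ɣ

Eliminate segments failing any feature: /ɱ/ is [+labial]; /k, c, ts, ɸ, s, ʈ, q, t, θ, ʃ/ are [-voice]. The remaining /z, ɡ, ɳ, ɖ, ɟ, ʁ, r, l, ʒ, ŋ, dʒ, ɣ/ satisfy [+voice], [-labial].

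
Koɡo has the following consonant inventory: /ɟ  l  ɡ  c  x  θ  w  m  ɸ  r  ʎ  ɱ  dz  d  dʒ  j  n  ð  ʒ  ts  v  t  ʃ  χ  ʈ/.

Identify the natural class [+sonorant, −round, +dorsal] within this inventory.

ʎ, j

Checking each segment against [+sonorant], [−round], [+dorsal]: /ʎ/ (palatal lateral approximant), /j/ (palatal glide) satisfy every feature; every other segment in the inventory fails at least one.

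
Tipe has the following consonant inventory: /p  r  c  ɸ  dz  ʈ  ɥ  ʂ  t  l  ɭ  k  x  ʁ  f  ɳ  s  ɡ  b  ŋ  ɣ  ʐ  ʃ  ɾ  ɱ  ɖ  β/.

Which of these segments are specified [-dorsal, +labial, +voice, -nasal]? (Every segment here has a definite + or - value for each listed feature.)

Checking each segment against [-dorsal], [+labial], [+voice], [-nasal]: /b/ (voiced bilabial stop), /β/ (voiced bilabial fricative) satisfy every feature; every other segment in the inventory fails at least one.

b, β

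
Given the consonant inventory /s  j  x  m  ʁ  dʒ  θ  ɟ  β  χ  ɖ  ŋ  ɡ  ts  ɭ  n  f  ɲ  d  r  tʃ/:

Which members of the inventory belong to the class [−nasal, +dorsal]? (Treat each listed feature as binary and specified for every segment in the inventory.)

Among the inventory, the [−nasal] segments are /s, j, x, ʁ, dʒ, θ, ɟ, β, χ, ɖ, ɡ, ts, ɭ, f, d, r, tʃ/.
Intersecting with [+dorsal] leaves /j, x, ʁ, ɟ, χ, ɡ/.

j, x, ʁ, ɟ, χ, ɡ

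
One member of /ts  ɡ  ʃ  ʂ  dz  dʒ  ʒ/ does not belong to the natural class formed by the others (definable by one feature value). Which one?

The remaining segments after removing /ɡ/ share [+strident]; /ɡ/ (voiced velar stop) is [-strident]. For every other candidate removal, the leftover set fails to share any single feature value that the removed segment lacks.

ɡ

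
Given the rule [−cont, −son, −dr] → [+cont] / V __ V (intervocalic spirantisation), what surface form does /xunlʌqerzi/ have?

[xunlʌχerzi]

The only segment in the rule's environment that also matches [−cont, −son, −dr] is /q/. Applying [+continuant] turns the voiceless uvular stop into /χ/ (voiceless uvular fricative), giving [xunlʌχerzi].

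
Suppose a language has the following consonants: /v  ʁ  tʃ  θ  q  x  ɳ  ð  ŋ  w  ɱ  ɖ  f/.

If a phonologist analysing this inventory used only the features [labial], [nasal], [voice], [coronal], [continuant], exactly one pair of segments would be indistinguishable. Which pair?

Both /w/ and /v/ are [+labial], [−nasal], [+voice], [−coronal], [+continuant]. Since the list omits [sonorant], [round] and [dorsal] — which do distinguish the labial-velar glide from the voiced labiodental fricative — this pair collapses; all other pairs remain distinct.

w, v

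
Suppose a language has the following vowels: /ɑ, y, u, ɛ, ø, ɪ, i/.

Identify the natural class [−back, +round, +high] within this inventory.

Checking each segment against [−back], [+round], [+high]: /y/ (high front rounded tense vowel) satisfies every feature; every other segment in the inventory fails at least one.

y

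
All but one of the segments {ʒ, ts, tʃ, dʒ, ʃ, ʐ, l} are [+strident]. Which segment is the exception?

l

/ʐ, ts, dʒ, ʃ, tʃ, ʒ/ are all [+strident]; /l/ (alveolar lateral approximant) is [-strident].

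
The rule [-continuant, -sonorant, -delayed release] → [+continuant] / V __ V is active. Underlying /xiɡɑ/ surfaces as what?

/ɡ/ satisfies [-continuant, -sonorant, -delayed release] and sits in V __ V. The [+continuant] counterpart of the voiced velar stop is /ɣ/. Other segments in /xiɡɑ/ either fail the structural description or are not in the environment, so the surface form is [xiɣɑ].

[xiɣɑ]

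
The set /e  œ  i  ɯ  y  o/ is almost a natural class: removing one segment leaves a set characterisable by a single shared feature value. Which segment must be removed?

The remaining segments after removing /œ/ share [+tense]; /œ/ (mid front rounded lax vowel) is [-tense]. For every other candidate removal, the leftover set fails to share any single feature value that the removed segment lacks.

œ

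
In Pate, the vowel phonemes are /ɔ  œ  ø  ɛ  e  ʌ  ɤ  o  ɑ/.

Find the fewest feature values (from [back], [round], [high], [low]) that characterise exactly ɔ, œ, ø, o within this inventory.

[+round]

/ɔ, œ, ø, o/ are exactly the [+round] segments in the inventory, so a single feature suffices.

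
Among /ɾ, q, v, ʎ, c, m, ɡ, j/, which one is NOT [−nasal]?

Every segment except /m/ is [−nasal]. /m/ (bilabial nasal) is [+nasal], so it is the exception.

m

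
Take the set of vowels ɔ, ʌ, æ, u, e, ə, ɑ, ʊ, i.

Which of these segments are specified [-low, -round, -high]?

ʌ, e, ə

Checking each segment against [-low], [-round], [-high]: /ʌ/ (mid back unrounded lax vowel), /e/ (mid front unrounded tense vowel), /ə/ (mid central vowel (schwa)) satisfy every feature; every other segment in the inventory fails at least one.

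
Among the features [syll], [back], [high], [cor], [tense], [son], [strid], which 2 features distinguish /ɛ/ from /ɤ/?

[back], [tense]

/ɛ/ is the mid front unrounded lax vowel and /ɤ/ is the mid back unrounded tense vowel. Both are [+syllabic], [−high], [−coronal], [+sonorant], [−strident]. /ɛ/ is [−back] while /ɤ/ is [+back]; /ɛ/ is [−tense] while /ɤ/ is [+tense], so the distinguishing features are [back], [tense].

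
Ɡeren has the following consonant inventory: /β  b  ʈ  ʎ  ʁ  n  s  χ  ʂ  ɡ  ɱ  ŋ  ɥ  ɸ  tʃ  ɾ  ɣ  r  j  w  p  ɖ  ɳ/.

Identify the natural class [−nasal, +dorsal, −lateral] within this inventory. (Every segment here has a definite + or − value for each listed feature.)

Eliminate segments failing any feature: /β, b, ʈ, s, ʂ, ɸ, tʃ, ɾ, r, p, ɖ/ are [−dorsal]; /ʎ/ is [+lateral]; /n, ɱ, ŋ, ɳ/ are [+nasal]. The remaining /ʁ, χ, ɡ, ɥ, ɣ, j, w/ satisfy [−nasal], [+dorsal], [−lateral].

ʁ, χ, ɡ, ɥ, ɣ, j, w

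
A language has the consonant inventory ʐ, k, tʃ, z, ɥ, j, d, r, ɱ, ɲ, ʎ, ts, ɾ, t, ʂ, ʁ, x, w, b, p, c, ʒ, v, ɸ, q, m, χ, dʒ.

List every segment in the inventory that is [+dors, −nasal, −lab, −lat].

Checking each segment against [+dorsal], [−nasal], [−labial], [−lateral]: /k/ (voiceless velar stop), /j/ (palatal glide), /ʁ/ (voiced uvular fricative), /x/ (voiceless velar fricative), /c/ (voiceless palatal stop), /q/ (voiceless uvular stop), among others, satisfy every feature; every other segment in the inventory fails at least one.

k, j, ʁ, x, c, q, χ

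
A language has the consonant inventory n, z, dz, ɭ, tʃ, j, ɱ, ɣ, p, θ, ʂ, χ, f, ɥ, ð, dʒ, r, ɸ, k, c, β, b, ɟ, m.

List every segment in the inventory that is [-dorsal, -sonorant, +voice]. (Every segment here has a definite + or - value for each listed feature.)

z, dz, ð, dʒ, β, b

Among the inventory, the [-dorsal] segments are /n, z, dz, ɭ, tʃ, ɱ, p, θ, ʂ, f, ð, dʒ, r, ɸ, β, b, m/.
Then [-sonorant] gives /z, dz, tʃ, p, θ, ʂ, f, ð, dʒ, ɸ, β, b/.
Within that set, [+voice] leaves /z, dz, ð, dʒ, β, b/.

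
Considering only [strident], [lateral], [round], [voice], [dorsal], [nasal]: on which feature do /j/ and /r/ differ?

[dorsal]

/j/ (palatal glide) and /r/ (alveolar trill) agree on [-strident], [-lateral], [-round], [+voice], [-nasal]. They differ on [dorsal] (/j/ [+], /r/ [-]).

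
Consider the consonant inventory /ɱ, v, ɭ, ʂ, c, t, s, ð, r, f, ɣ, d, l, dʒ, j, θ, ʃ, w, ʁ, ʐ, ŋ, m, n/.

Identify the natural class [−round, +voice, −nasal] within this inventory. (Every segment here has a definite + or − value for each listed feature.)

Eliminate segments failing any feature: /ɱ, ŋ, m, n/ are [+nasal]; /ʂ, c, t, s, f, θ, ʃ/ are [−voice]; /w/ is [+round]. The remaining /v, ɭ, ð, r, ɣ, d, l, dʒ, j, ʁ, ʐ/ satisfy [−round], [+voice], [−nasal].

v, ɭ, ð, r, ɣ, d, l, dʒ, j, ʁ, ʐ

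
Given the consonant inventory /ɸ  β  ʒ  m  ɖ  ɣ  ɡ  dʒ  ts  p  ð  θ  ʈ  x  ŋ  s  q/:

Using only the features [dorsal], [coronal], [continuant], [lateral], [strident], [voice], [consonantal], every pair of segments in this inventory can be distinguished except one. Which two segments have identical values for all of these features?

On the given features, /ɡ/ and /ŋ/ have an identical profile: [+dorsal], [−coronal], [−continuant], [−lateral], [−strident], [+voice], [+consonantal]. No other two segments in the inventory coincide on all 7 features. (They do differ in [sonorant] and [nasal], which are not among the given features.)

ɡ, ŋ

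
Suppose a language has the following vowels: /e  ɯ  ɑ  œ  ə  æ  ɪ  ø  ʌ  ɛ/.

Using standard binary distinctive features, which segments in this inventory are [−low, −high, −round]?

e, ə, ʌ, ɛ

First, the [−low] segments are /e, ɯ, œ, ə, ɪ, ø, ʌ, ɛ/.
Within that set, [−high] gives /e, œ, ə, ø, ʌ, ɛ/.
Of those, [−round] leaves /e, ə, ʌ, ɛ/.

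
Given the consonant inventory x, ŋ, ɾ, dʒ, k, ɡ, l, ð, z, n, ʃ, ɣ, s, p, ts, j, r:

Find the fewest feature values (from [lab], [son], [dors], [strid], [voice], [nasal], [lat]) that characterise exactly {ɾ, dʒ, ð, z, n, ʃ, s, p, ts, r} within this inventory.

[−lat, −dors]

The class [−lateral], [−dorsal] has exactly /ɾ, dʒ, ð, z, n, ʃ, s, p, ts, r/ as its extension in this inventory. No smaller conjunction from the listed features achieves this: [−dorsal] alone would also admit /l/; [−lateral] alone would also admit /x, ŋ, k, ɡ, …/; and checking the remaining single features turns up none with this extension.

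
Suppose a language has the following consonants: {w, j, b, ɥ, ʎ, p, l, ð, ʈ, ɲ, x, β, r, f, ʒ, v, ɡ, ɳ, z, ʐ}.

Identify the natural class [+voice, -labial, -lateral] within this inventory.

Eliminate segments failing any feature: /w, b, ɥ, β, v/ are [+labial]; /ʎ, l/ are [+lateral]; /p, ʈ, x, f/ are [-voice]. The remaining /j, ð, ɲ, r, ʒ, ɡ, ɳ, z, ʐ/ satisfy [+voice], [-labial], [-lateral].

j, ð, ɲ, r, ʒ, ɡ, ɳ, z, ʐ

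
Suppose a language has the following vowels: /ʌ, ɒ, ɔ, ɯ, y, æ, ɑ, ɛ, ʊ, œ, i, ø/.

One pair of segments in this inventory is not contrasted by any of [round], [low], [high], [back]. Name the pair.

ø, œ

On the given features, /ø/ and /œ/ have an identical profile: [+round], [−low], [−high], [−back]. No other two segments in the inventory coincide on all 4 features. (They do differ in [tense], which is not among the given features.)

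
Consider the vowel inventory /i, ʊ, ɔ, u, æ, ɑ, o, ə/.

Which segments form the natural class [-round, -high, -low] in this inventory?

Eliminate segments failing any feature: /i/ is [+high]; /ʊ, ɔ, u, o/ are [+round]; /æ, ɑ/ are [+low]. The remaining /ə/ satisfy [-round], [-high], [-low].

ə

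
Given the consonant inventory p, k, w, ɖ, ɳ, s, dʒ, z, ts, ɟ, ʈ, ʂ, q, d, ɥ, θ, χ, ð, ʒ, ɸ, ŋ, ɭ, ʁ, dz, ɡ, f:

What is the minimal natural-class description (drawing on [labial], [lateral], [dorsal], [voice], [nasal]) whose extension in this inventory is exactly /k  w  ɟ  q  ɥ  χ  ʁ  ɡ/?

Every target segment is [-nasal], [+dorsal]; each remaining inventory member fails at least one of these. Each conjunct is needed — [+dorsal] alone would also admit /ŋ/; [-nasal] alone would also admit /p, ɖ, s, dʒ, …/ — and no other single listed feature has exactly this extension, so two is the minimum.

[-nasal, +dorsal]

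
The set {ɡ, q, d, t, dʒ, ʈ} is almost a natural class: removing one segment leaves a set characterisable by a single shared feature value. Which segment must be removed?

The remaining segments after removing /dʒ/ share [−delayed release]; /dʒ/ (voiced postalveolar affricate) is [+delayed release]. For every other candidate removal, the leftover set fails to share any single feature value that the removed segment lacks.

dʒ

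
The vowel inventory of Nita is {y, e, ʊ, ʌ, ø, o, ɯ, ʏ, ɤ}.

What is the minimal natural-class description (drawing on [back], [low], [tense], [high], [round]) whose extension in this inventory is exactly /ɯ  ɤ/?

The class [+back], [−round], [+tense] has exactly /ɯ, ɤ/ as its extension in this inventory. No smaller conjunction from the listed features achieves this: [−round, +tense] alone would also admit /e/; [+back, +tense] alone would also admit /o/; [+back, −round] alone would also admit /ʌ/; and checking the remaining two-feature bundles turns up none with this extension.

[+back, −round, +tense]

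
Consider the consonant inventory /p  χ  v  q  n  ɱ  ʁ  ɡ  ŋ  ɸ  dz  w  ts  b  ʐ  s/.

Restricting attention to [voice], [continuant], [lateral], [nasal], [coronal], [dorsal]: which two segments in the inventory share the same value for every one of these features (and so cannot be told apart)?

ʁ, w

On the given features, /ʁ/ and /w/ have an identical profile: [+voice], [+continuant], [-lateral], [-nasal], [-coronal], [+dorsal]. No other two segments in the inventory coincide on all 6 features. (They do differ in [labial], [round] and [high], which are not among the given features.)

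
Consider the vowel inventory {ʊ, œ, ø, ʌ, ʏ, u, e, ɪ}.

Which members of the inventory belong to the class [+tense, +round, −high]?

Checking each segment against [+tense], [+round], [−high]: /ø/ (mid front rounded tense vowel) satisfies every feature; every other segment in the inventory fails at least one.

ø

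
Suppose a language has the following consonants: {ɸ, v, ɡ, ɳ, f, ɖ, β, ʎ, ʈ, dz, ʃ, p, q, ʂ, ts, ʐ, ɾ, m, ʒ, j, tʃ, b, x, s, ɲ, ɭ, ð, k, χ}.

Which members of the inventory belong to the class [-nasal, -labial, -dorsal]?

ɖ, ʈ, dz, ʃ, ʂ, ts, ʐ, ɾ, ʒ, tʃ, s, ɭ, ð

Checking each segment against [-nasal], [-labial], [-dorsal]: /ɖ/ (voiced retroflex stop), /ʈ/ (voiceless retroflex stop), /dz/ (voiced alveolar affricate), /ʃ/ (voiceless postalveolar fricative), /ʂ/ (voiceless retroflex fricative), /ts/ (voiceless alveolar affricate), among others, satisfy every feature; every other segment in the inventory fails at least one.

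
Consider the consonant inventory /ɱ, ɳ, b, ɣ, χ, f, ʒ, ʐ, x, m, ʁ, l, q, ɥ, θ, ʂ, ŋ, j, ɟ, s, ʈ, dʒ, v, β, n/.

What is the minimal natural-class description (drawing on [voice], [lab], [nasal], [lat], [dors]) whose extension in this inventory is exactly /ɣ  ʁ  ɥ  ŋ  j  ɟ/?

[+voice, +dors]

The class [+voice], [+dorsal] has exactly /ɣ, ʁ, ɥ, ŋ, j, ɟ/ as its extension in this inventory. No smaller conjunction from the listed features achieves this: [+dorsal] alone would also admit /χ, x, q/; [+voice] alone would also admit /ɱ, ɳ, b, ʒ, …/; and checking the remaining single features turns up none with this extension.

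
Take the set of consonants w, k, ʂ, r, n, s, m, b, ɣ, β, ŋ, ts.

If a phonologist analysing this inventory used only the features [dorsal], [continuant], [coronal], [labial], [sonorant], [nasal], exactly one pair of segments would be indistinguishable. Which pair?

Both /ʂ/ and /s/ are [-dorsal], [+continuant], [+coronal], [-labial], [-sonorant], [-nasal]. Since the list omits [anterior] — which does distinguish the voiceless retroflex fricative from the voiceless alveolar fricative — this pair collapses; all other pairs remain distinct.

ʂ, s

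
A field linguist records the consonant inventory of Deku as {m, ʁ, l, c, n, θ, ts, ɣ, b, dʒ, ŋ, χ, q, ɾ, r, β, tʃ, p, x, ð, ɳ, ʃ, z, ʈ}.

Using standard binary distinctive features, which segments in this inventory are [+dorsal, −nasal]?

Eliminate segments failing any feature: /m, l, n, θ, ts, b, dʒ, ɾ, r, β, tʃ, p, ð, ɳ, ʃ, z, ʈ/ are [−dorsal]; /ŋ/ is [+nasal]. The remaining /ʁ, c, ɣ, χ, q, x/ satisfy [+dorsal], [−nasal].

ʁ, c, ɣ, χ, q, x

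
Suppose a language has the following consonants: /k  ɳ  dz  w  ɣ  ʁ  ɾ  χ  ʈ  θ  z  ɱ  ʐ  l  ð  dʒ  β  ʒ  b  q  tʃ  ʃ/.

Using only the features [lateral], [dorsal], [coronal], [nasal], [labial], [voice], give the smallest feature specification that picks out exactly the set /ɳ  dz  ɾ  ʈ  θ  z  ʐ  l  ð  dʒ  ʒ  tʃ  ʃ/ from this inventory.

[+coronal]

/ɳ, dz, ɾ, ʈ, θ, z, ʐ, l, ð, dʒ, ʒ, tʃ, ʃ/ are exactly the [+coronal] segments in the inventory, so a single feature suffices.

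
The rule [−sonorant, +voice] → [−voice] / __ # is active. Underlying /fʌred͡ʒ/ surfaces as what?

/d͡ʒ/ satisfies [−sonorant, +voice] and sits in __ #. The [−voice] counterpart of the voiced postalveolar affricate is /t͡ʃ/. Other segments in /fʌred͡ʒ/ either fail the structural description or are not in the environment, so the surface form is [fʌret͡ʃ].

[fʌret͡ʃ]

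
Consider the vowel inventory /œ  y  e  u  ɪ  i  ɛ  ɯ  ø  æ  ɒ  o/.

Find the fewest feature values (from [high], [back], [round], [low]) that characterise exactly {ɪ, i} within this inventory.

The class [+high], [-back], [-round] has exactly /ɪ, i/ as its extension in this inventory. No smaller conjunction from the listed features achieves this: [-back, -round] alone would also admit /e, ɛ, æ/; [+high, -round] alone would also admit /ɯ/; [+high, -back] alone would also admit /y/; and checking the remaining two-feature bundles turns up none with this extension.

[+high, -back, -round]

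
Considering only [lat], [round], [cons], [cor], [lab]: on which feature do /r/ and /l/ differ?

The two segments share [−round], [+consonantal], [+coronal], [−labial]. The only feature from the list on which they differ: /r/ is [−lateral] while /l/ is [+lateral].

[lateral]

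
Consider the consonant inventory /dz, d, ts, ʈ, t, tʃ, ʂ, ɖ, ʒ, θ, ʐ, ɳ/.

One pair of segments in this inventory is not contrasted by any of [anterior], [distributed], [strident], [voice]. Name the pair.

ɳ, ɖ

Both /ɳ/ and /ɖ/ are [−anterior], [−distributed], [−strident], [+voice]. Since the list omits [sonorant] and [nasal] — which do distinguish the retroflex nasal from the voiced retroflex stop — this pair collapses; all other pairs remain distinct.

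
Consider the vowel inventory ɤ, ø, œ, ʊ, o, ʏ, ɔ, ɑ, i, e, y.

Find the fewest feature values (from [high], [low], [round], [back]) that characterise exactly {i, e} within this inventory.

[-back, -round]

/i, e/ are all [-back], [-round], and no other segment in the inventory matches both values. Dropping any one of them over-generates: [-round] alone would also admit /ɤ, ɑ/; [-back] alone would also admit /ø, œ, ʏ, y/. No other single listed feature picks out exactly this set either, so fewer than two features will not do.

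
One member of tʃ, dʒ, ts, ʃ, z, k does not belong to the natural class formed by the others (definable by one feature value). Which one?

k

[strident] (equivalently [coronal], [dorsal]) groups all but one: /dʒ, ts, ʃ, z, tʃ/ share [+strident] while /k/ (voiceless velar stop) alone is [-strident]. Removing any other segment would not leave a single-feature class that excludes it.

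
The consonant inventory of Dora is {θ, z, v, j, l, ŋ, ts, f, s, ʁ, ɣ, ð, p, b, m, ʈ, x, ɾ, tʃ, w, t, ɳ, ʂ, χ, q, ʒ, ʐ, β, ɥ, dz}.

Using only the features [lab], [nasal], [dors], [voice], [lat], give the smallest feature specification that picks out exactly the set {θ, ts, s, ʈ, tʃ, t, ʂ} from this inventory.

Every target segment is [-voice], [-labial], [-dorsal]; each remaining inventory member fails at least one of these. Each conjunct is needed — [-labial, -dorsal] alone would also admit /z, l, ð, ɾ, …/; [-voice, -dorsal] alone would also admit /f, p/; [-voice, -labial] alone would also admit /x, χ, q/ — and no other combination of two listed features has exactly this extension, so three is the minimum.

[-voice, -lab, -dors]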